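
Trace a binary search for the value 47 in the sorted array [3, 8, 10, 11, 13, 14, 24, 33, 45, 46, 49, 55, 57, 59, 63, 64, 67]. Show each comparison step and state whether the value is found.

Binary search for 47 in [3, 8, 10, 11, 13, 14, 24, 33, 45, 46, 49, 55, 57, 59, 63, 64, 67]:

lo=0, hi=16, mid=8, arr[mid]=45 -> 45 < 47, search right half
lo=9, hi=16, mid=12, arr[mid]=57 -> 57 > 47, search left half
lo=9, hi=11, mid=10, arr[mid]=49 -> 49 > 47, search left half
lo=9, hi=9, mid=9, arr[mid]=46 -> 46 < 47, search right half
lo=10 > hi=9, target 47 not found

Binary search determines that 47 is not in the array after 4 comparisons. The search space was exhausted without finding the target.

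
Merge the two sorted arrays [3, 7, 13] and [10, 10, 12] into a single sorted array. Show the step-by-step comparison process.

Merging process:

Compare 3 vs 10: take 3 from left. Merged: [3]
Compare 7 vs 10: take 7 from left. Merged: [3, 7]
Compare 13 vs 10: take 10 from right. Merged: [3, 7, 10]
Compare 13 vs 10: take 10 from right. Merged: [3, 7, 10, 10]
Compare 13 vs 12: take 12 from right. Merged: [3, 7, 10, 10, 12]
Append remaining from left: [13]. Merged: [3, 7, 10, 10, 12, 13]

Final merged array: [3, 7, 10, 10, 12, 13]
Total comparisons: 5

The merged array is [3, 7, 10, 10, 12, 13], requiring 5 comparisons. The merge step runs in O(n) time where n is the total number of elements.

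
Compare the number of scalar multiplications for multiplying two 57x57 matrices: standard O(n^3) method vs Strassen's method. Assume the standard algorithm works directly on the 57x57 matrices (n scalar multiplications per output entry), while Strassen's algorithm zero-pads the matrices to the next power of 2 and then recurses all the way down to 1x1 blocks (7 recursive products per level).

Matrix multiplication for 57x57 matrices:

Strassen's algorithm requires power-of-2 dimensions. Pad 57x57 to 64x64 (next power of 2).

Standard algorithm: 57^3 = 185193 multiplications
Strassen's algorithm: 7^(log2(64)) = 7^6 = 117649 multiplications
Savings: 185193 - 117649 = 67544 multiplications

Standard: 185193 multiplications (57^3). Strassen: 117649 multiplications (7^6, after padding to 64x64). Strassen reduces 8 recursive multiplications to 7 at each level.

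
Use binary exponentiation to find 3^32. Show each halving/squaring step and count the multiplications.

Computing 3^32 by squaring (build up from 3^1; each line after the first costs one multiplication):

3^1 = 3
3^2 = (3^1)^2 = 3^2 = 9
3^4 = (3^2)^2 = 9^2 = 81
3^8 = (3^4)^2 = 81^2 = 6561
3^16 = (3^8)^2 = 6561^2 = 43046721
3^32 = (3^16)^2 = 43046721^2 = 1853020188851841

Result: 1853020188851841
Multiplications needed: 5 (5 lines after 3^1)

3^32 = 1853020188851841. Using exponentiation by squaring, this requires 5 multiplications. The key idea: if the exponent is even, square the half-power; if odd, multiply by the base once.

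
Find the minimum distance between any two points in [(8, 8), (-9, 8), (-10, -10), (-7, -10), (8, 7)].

Computing all pairwise distances among 5 points:

d((8, 8), (-9, 8)) = 17.0
d((8, 8), (-10, -10)) = 25.4558
d((8, 8), (-7, -10)) = 23.4307
d((8, 8), (8, 7)) = 1.0 <-- minimum
d((-9, 8), (-10, -10)) = 18.0278
d((-9, 8), (-7, -10)) = 18.1108
d((-9, 8), (8, 7)) = 17.0294
d((-10, -10), (-7, -10)) = 3.0
d((-10, -10), (8, 7)) = 24.7588
d((-7, -10), (8, 7)) = 22.6716

Closest pair: (8, 8) and (8, 7) with distance 1.0

The closest pair is (8, 8) and (8, 7) with Euclidean distance 1.0. For 5 points, brute-force pairwise comparison is shown above. For large n, the divide-and-conquer algorithm (sort by x, recurse on halves, check the dividing strip) achieves O(n log n).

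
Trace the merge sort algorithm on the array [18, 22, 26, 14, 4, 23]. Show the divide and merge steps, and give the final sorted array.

Merge sort trace:

Split: [18, 22, 26, 14, 4, 23] -> [18, 22, 26] and [14, 4, 23]
  Split: [18, 22, 26] -> [18] and [22, 26]
    Split: [22, 26] -> [22] and [26]
    Merge: [22] + [26] -> [22, 26]
  Merge: [18] + [22, 26] -> [18, 22, 26]
  Split: [14, 4, 23] -> [14] and [4, 23]
    Split: [4, 23] -> [4] and [23]
    Merge: [4] + [23] -> [4, 23]
  Merge: [14] + [4, 23] -> [4, 14, 23]
Merge: [18, 22, 26] + [4, 14, 23] -> [4, 14, 18, 22, 23, 26]

Final sorted array: [4, 14, 18, 22, 23, 26]

The merge sort proceeds by recursively splitting the array and merging sorted halves.
After all merges, the sorted array is [4, 14, 18, 22, 23, 26].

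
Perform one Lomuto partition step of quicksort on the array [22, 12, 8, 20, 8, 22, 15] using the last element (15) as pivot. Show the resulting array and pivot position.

Lomuto partition with pivot = 15:

Initial array: [22, 12, 8, 20, 8, 22, 15]

arr[0]=22 > 15: no swap
arr[1]=12 <= 15: swap with position 0, array becomes [12, 22, 8, 20, 8, 22, 15]
arr[2]=8 <= 15: swap with position 1, array becomes [12, 8, 22, 20, 8, 22, 15]
arr[3]=20 > 15: no swap
arr[4]=8 <= 15: swap with position 2, array becomes [12, 8, 8, 20, 22, 22, 15]
arr[5]=22 > 15: no swap

Place pivot at position 3: [12, 8, 8, 15, 22, 22, 20]
Pivot position: 3

After partitioning with pivot 15, the array becomes [12, 8, 8, 15, 22, 22, 20]. The pivot is placed at index 3. All elements to the left of the pivot are <= 15, and all elements to the right are > 15.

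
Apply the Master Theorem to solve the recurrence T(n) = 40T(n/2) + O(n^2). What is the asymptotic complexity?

Master Theorem for T(n) = 40T(n/2) + O(n^2):

a = 40, b = 2, c = 2
log_b(a) = log_2(40) = 5.3219

Case 1: c = 2 < log_2(40) = 5.3219
T(n) = O(n^(log_2 40))

For T(n) = 40T(n/2) + O(n^2): log_2(40) = 5.3219. This is Case 1 of the Master Theorem (c < log_b(a), work dominated by leaves), giving O(n^(log_2 40)).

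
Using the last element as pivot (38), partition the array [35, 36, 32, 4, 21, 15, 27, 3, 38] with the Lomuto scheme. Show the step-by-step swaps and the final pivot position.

Lomuto partition with pivot = 38:

Initial array: [35, 36, 32, 4, 21, 15, 27, 3, 38]

arr[0]=35 <= 38: swap with position 0, array becomes [35, 36, 32, 4, 21, 15, 27, 3, 38]
arr[1]=36 <= 38: swap with position 1, array becomes [35, 36, 32, 4, 21, 15, 27, 3, 38]
arr[2]=32 <= 38: swap with position 2, array becomes [35, 36, 32, 4, 21, 15, 27, 3, 38]
arr[3]=4 <= 38: swap with position 3, array becomes [35, 36, 32, 4, 21, 15, 27, 3, 38]
arr[4]=21 <= 38: swap with position 4, array becomes [35, 36, 32, 4, 21, 15, 27, 3, 38]
arr[5]=15 <= 38: swap with position 5, array becomes [35, 36, 32, 4, 21, 15, 27, 3, 38]
arr[6]=27 <= 38: swap with position 6, array becomes [35, 36, 32, 4, 21, 15, 27, 3, 38]
arr[7]=3 <= 38: swap with position 7, array becomes [35, 36, 32, 4, 21, 15, 27, 3, 38]

Place pivot at position 8: [35, 36, 32, 4, 21, 15, 27, 3, 38]
Pivot position: 8

After partitioning with pivot 38, the array becomes [35, 36, 32, 4, 21, 15, 27, 3, 38]. The pivot is placed at index 8. All elements to the left of the pivot are <= 38, and all elements to the right are > 38.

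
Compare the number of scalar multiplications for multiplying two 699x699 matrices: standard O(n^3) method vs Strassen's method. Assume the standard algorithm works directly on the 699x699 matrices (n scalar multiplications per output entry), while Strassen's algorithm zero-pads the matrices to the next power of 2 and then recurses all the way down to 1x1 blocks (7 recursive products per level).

Matrix multiplication for 699x699 matrices:

Strassen's algorithm requires power-of-2 dimensions. Pad 699x699 to 1024x1024 (next power of 2).

Standard algorithm: 699^3 = 341532099 multiplications
Strassen's algorithm: 7^(log2(1024)) = 7^10 = 282475249 multiplications
Savings: 341532099 - 282475249 = 59056850 multiplications

Standard: 341532099 multiplications (699^3). Strassen: 282475249 multiplications (7^10, after padding to 1024x1024). Strassen reduces 8 recursive multiplications to 7 at each level.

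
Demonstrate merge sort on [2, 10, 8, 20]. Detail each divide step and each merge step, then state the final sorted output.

Merge sort trace:

Split: [2, 10, 8, 20] -> [2, 10] and [8, 20]
  Split: [2, 10] -> [2] and [10]
  Merge: [2] + [10] -> [2, 10]
  Split: [8, 20] -> [8] and [20]
  Merge: [8] + [20] -> [8, 20]
Merge: [2, 10] + [8, 20] -> [2, 8, 10, 20]

Final sorted array: [2, 8, 10, 20]

The merge sort proceeds by recursively splitting the array and merging sorted halves.
After all merges, the sorted array is [2, 8, 10, 20].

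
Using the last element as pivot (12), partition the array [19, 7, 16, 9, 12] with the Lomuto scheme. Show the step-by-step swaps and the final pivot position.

Lomuto partition with pivot = 12:

Initial array: [19, 7, 16, 9, 12]

arr[0]=19 > 12: no swap
arr[1]=7 <= 12: swap with position 0, array becomes [7, 19, 16, 9, 12]
arr[2]=16 > 12: no swap
arr[3]=9 <= 12: swap with position 1, array becomes [7, 9, 16, 19, 12]

Place pivot at position 2: [7, 9, 12, 19, 16]
Pivot position: 2

After partitioning with pivot 12, the array becomes [7, 9, 12, 19, 16]. The pivot is placed at index 2. All elements to the left of the pivot are <= 12, and all elements to the right are > 12.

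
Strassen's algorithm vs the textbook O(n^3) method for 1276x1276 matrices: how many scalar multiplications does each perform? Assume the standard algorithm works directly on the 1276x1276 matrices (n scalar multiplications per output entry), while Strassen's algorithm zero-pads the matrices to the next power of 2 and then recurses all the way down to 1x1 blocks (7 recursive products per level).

Matrix multiplication for 1276x1276 matrices:

Strassen's algorithm requires power-of-2 dimensions. Pad 1276x1276 to 2048x2048 (next power of 2).

Standard algorithm: 1276^3 = 2077552576 multiplications
Strassen's algorithm: 7^(log2(2048)) = 7^11 = 1977326743 multiplications
Savings: 2077552576 - 1977326743 = 100225833 multiplications

Standard: 2077552576 multiplications (1276^3). Strassen: 1977326743 multiplications (7^11, after padding to 2048x2048). Strassen reduces 8 recursive multiplications to 7 at each level.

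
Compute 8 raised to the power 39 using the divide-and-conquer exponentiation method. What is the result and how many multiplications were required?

Computing 8^39 by squaring (build up from 8^1; each line after the first costs one multiplication):

8^1 = 8
8^2 = (8^1)^2 = 8^2 = 64
8^4 = (8^2)^2 = 64^2 = 4096
8^8 = (8^4)^2 = 4096^2 = 16777216
8^9 = 8 * 8^8 = 8 * 16777216 = 134217728
8^18 = (8^9)^2 = 134217728^2 = 18014398509481984
8^19 = 8 * 8^18 = 8 * 18014398509481984 = 144115188075855872
8^38 = (8^19)^2 = 144115188075855872^2 = 20769187434139310514121985316880384
8^39 = 8 * 8^38 = 8 * 20769187434139310514121985316880384 = 166153499473114484112975882535043072

Result: 166153499473114484112975882535043072
Multiplications needed: 8 (8 lines after 8^1)

8^39 = 166153499473114484112975882535043072. Using exponentiation by squaring, this requires 8 multiplications. The key idea: if the exponent is even, square the half-power; if odd, multiply by the base once.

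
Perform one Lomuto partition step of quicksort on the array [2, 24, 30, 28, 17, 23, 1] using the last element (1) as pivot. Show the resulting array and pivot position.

Lomuto partition with pivot = 1:

Initial array: [2, 24, 30, 28, 17, 23, 1]

arr[0]=2 > 1: no swap
arr[1]=24 > 1: no swap
arr[2]=30 > 1: no swap
arr[3]=28 > 1: no swap
arr[4]=17 > 1: no swap
arr[5]=23 > 1: no swap

Place pivot at position 0: [1, 24, 30, 28, 17, 23, 2]
Pivot position: 0

After partitioning with pivot 1, the array becomes [1, 24, 30, 28, 17, 23, 2]. The pivot is placed at index 0. All elements to the left of the pivot are <= 1, and all elements to the right are > 1.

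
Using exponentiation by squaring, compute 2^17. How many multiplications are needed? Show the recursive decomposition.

Computing 2^17 by squaring (build up from 2^1; each line after the first costs one multiplication):

2^1 = 2
2^2 = (2^1)^2 = 2^2 = 4
2^4 = (2^2)^2 = 4^2 = 16
2^8 = (2^4)^2 = 16^2 = 256
2^16 = (2^8)^2 = 256^2 = 65536
2^17 = 2 * 2^16 = 2 * 65536 = 131072

Result: 131072
Multiplications needed: 5 (5 lines after 2^1)

2^17 = 131072. Using exponentiation by squaring, this requires 5 multiplications. The key idea: if the exponent is even, square the half-power; if odd, multiply by the base once.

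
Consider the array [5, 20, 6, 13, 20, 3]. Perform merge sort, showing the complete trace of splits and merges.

Merge sort trace:

Split: [5, 20, 6, 13, 20, 3] -> [5, 20, 6] and [13, 20, 3]
  Split: [5, 20, 6] -> [5] and [20, 6]
    Split: [20, 6] -> [20] and [6]
    Merge: [20] + [6] -> [6, 20]
  Merge: [5] + [6, 20] -> [5, 6, 20]
  Split: [13, 20, 3] -> [13] and [20, 3]
    Split: [20, 3] -> [20] and [3]
    Merge: [20] + [3] -> [3, 20]
  Merge: [13] + [3, 20] -> [3, 13, 20]
Merge: [5, 6, 20] + [3, 13, 20] -> [3, 5, 6, 13, 20, 20]

Final sorted array: [3, 5, 6, 13, 20, 20]

The merge sort proceeds by recursively splitting the array and merging sorted halves.
After all merges, the sorted array is [3, 5, 6, 13, 20, 20].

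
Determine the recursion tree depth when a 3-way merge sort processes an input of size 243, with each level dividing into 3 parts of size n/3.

For divide and conquer with division factor 3:

Problem sizes at each level:
Level 0: 243
Level 1: 81
Level 2: 27
Level 3: 9
Level 4: 3
Level 5: 1

The root is level 0 and the size-1 base case is level 5 (the tree spans levels 0 through 5, i.e. 6 levels counting the root), so the depth is the number of divisions: log_3(243) = 5

The recursion tree depth is log_3(243) = 5. At each level, the problem size is divided by 3, so it takes 5 divisions to reduce to a base case of size 1. The algorithm makes 3 recursive calls at each level.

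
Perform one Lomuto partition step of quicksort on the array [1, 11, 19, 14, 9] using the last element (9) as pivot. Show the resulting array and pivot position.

Lomuto partition with pivot = 9:

Initial array: [1, 11, 19, 14, 9]

arr[0]=1 <= 9: swap with position 0, array becomes [1, 11, 19, 14, 9]
arr[1]=11 > 9: no swap
arr[2]=19 > 9: no swap
arr[3]=14 > 9: no swap

Place pivot at position 1: [1, 9, 19, 14, 11]
Pivot position: 1

After partitioning with pivot 9, the array becomes [1, 9, 19, 14, 11]. The pivot is placed at index 1. All elements to the left of the pivot are <= 9, and all elements to the right are > 9.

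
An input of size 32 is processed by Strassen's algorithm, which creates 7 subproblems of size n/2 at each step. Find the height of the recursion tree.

For divide and conquer with division factor 2:

Problem sizes at each level:
Level 0: 32
Level 1: 16
Level 2: 8
Level 3: 4
Level 4: 2
Level 5: 1

The root is level 0 and the size-1 base case is level 5 (the tree spans levels 0 through 5, i.e. 6 levels counting the root), so the depth is the number of divisions: log_2(32) = 5

The recursion tree depth is log_2(32) = 5. At each level, the problem size is divided by 2, so it takes 5 divisions to reduce to a base case of size 1. The algorithm makes 7 recursive calls at each level.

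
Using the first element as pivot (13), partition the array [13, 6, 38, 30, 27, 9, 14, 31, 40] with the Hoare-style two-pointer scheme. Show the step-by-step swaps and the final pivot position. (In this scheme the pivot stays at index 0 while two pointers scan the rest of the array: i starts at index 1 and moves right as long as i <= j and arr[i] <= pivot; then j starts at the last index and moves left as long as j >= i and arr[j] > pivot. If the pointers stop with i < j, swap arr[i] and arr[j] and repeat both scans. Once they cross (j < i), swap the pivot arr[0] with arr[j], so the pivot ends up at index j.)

Hoare-style two-pointer partition with pivot = 13:

Initial array: [13, 6, 38, 30, 27, 9, 14, 31, 40]

Pointers start at i = 1, j = 8.
i stops at index 2 (arr[2]=38 > 13), j stops at index 5 (arr[5]=9 <= 13): swap arr[2] and arr[5], array becomes [13, 6, 9, 30, 27, 38, 14, 31, 40]
i ends at 3, j ends at 2: the pointers have crossed (j < i), so scanning stops.

Swap pivot arr[0] with arr[2] to place pivot at position 2: [9, 6, 13, 30, 27, 38, 14, 31, 40]
Pivot position: 2

After partitioning with pivot 13, the array becomes [9, 6, 13, 30, 27, 38, 14, 31, 40]. The pivot is placed at index 2. All elements to the left of the pivot are <= 13, and all elements to the right are > 13.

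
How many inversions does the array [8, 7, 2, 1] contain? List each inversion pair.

Finding inversions in [8, 7, 2, 1]:

(0, 1): arr[0]=8 > arr[1]=7
(0, 2): arr[0]=8 > arr[2]=2
(0, 3): arr[0]=8 > arr[3]=1
(1, 2): arr[1]=7 > arr[2]=2
(1, 3): arr[1]=7 > arr[3]=1
(2, 3): arr[2]=2 > arr[3]=1

Total inversions: 6

The array has 6 inversion(s): (0,1), (0,2), (0,3), (1,2), (1,3), (2,3). Each pair (i,j) satisfies i < j and arr[i] > arr[j].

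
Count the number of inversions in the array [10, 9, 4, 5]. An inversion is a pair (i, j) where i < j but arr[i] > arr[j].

Finding inversions in [10, 9, 4, 5]:

(0, 1): arr[0]=10 > arr[1]=9
(0, 2): arr[0]=10 > arr[2]=4
(0, 3): arr[0]=10 > arr[3]=5
(1, 2): arr[1]=9 > arr[2]=4
(1, 3): arr[1]=9 > arr[3]=5

Total inversions: 5

The array has 5 inversion(s): (0,1), (0,2), (0,3), (1,2), (1,3). Each pair (i,j) satisfies i < j and arr[i] > arr[j].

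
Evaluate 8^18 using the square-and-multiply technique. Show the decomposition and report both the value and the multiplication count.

Computing 8^18 by squaring (build up from 8^1; each line after the first costs one multiplication):

8^1 = 8
8^2 = (8^1)^2 = 8^2 = 64
8^4 = (8^2)^2 = 64^2 = 4096
8^8 = (8^4)^2 = 4096^2 = 16777216
8^9 = 8 * 8^8 = 8 * 16777216 = 134217728
8^18 = (8^9)^2 = 134217728^2 = 18014398509481984

Result: 18014398509481984
Multiplications needed: 5 (5 lines after 8^1)

8^18 = 18014398509481984. Using exponentiation by squaring, this requires 5 multiplications. The key idea: if the exponent is even, square the half-power; if odd, multiply by the base once.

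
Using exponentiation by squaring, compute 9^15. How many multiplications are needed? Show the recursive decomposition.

Computing 9^15 by squaring (build up from 9^1; each line after the first costs one multiplication):

9^1 = 9
9^2 = (9^1)^2 = 9^2 = 81
9^3 = 9 * 9^2 = 9 * 81 = 729
9^6 = (9^3)^2 = 729^2 = 531441
9^7 = 9 * 9^6 = 9 * 531441 = 4782969
9^14 = (9^7)^2 = 4782969^2 = 22876792454961
9^15 = 9 * 9^14 = 9 * 22876792454961 = 205891132094649

Result: 205891132094649
Multiplications needed: 6 (6 lines after 9^1)

9^15 = 205891132094649. Using exponentiation by squaring, this requires 6 multiplications. The key idea: if the exponent is even, square the half-power; if odd, multiply by the base once.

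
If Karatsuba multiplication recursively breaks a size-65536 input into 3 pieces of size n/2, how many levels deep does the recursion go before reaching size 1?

For divide and conquer with division factor 2:

Problem sizes at each level:
Level 0: 65536
Level 1: 32768
Level 2: 16384
Level 3: 8192
Level 4: 4096
Level 5: 2048
Level 6: 1024
Level 7: 512
Level 8: 256
Level 9: 128
Level 10: 64
Level 11: 32
Level 12: 16
Level 13: 8
Level 14: 4
Level 15: 2
Level 16: 1

The root is level 0 and the size-1 base case is level 16 (the tree spans levels 0 through 16, i.e. 17 levels counting the root), so the depth is the number of divisions: log_2(65536) = 16

The recursion tree depth is log_2(65536) = 16. At each level, the problem size is divided by 2, so it takes 16 divisions to reduce to a base case of size 1. The algorithm makes 3 recursive calls at each level.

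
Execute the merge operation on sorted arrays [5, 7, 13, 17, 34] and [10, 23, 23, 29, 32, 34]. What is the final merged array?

Merging process:

Compare 5 vs 10: take 5 from left. Merged: [5]
Compare 7 vs 10: take 7 from left. Merged: [5, 7]
Compare 13 vs 10: take 10 from right. Merged: [5, 7, 10]
Compare 13 vs 23: take 13 from left. Merged: [5, 7, 10, 13]
Compare 17 vs 23: take 17 from left. Merged: [5, 7, 10, 13, 17]
Compare 34 vs 23: take 23 from right. Merged: [5, 7, 10, 13, 17, 23]
Compare 34 vs 23: take 23 from right. Merged: [5, 7, 10, 13, 17, 23, 23]
Compare 34 vs 29: take 29 from right. Merged: [5, 7, 10, 13, 17, 23, 23, 29]
Compare 34 vs 32: take 32 from right. Merged: [5, 7, 10, 13, 17, 23, 23, 29, 32]
Compare 34 vs 34: take 34 from left. Merged: [5, 7, 10, 13, 17, 23, 23, 29, 32, 34]
Append remaining from right: [34]. Merged: [5, 7, 10, 13, 17, 23, 23, 29, 32, 34, 34]

Final merged array: [5, 7, 10, 13, 17, 23, 23, 29, 32, 34, 34]
Total comparisons: 10

The merged array is [5, 7, 10, 13, 17, 23, 23, 29, 32, 34, 34], requiring 10 comparisons. The merge step runs in O(n) time where n is the total number of elements.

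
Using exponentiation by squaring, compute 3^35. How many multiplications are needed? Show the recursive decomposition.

Computing 3^35 by squaring (build up from 3^1; each line after the first costs one multiplication):

3^1 = 3
3^2 = (3^1)^2 = 3^2 = 9
3^4 = (3^2)^2 = 9^2 = 81
3^8 = (3^4)^2 = 81^2 = 6561
3^16 = (3^8)^2 = 6561^2 = 43046721
3^17 = 3 * 3^16 = 3 * 43046721 = 129140163
3^34 = (3^17)^2 = 129140163^2 = 16677181699666569
3^35 = 3 * 3^34 = 3 * 16677181699666569 = 50031545098999707

Result: 50031545098999707
Multiplications needed: 7 (7 lines after 3^1)

3^35 = 50031545098999707. Using exponentiation by squaring, this requires 7 multiplications. The key idea: if the exponent is even, square the half-power; if odd, multiply by the base once.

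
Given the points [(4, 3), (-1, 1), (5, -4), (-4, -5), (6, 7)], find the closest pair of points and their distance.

Computing all pairwise distances among 5 points:

d((4, 3), (-1, 1)) = 5.3852
d((4, 3), (5, -4)) = 7.0711
d((4, 3), (-4, -5)) = 11.3137
d((4, 3), (6, 7)) = 4.4721 <-- minimum
d((-1, 1), (5, -4)) = 7.8102
d((-1, 1), (-4, -5)) = 6.7082
d((-1, 1), (6, 7)) = 9.2195
d((5, -4), (-4, -5)) = 9.0554
d((5, -4), (6, 7)) = 11.0454
d((-4, -5), (6, 7)) = 15.6205

Closest pair: (4, 3) and (6, 7) with distance 4.4721

The closest pair is (4, 3) and (6, 7) with Euclidean distance 4.4721. For 5 points, brute-force pairwise comparison is shown above. For large n, the divide-and-conquer algorithm (sort by x, recurse on halves, check the dividing strip) achieves O(n log n).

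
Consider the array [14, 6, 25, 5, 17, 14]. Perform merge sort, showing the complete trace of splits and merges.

Merge sort trace:

Split: [14, 6, 25, 5, 17, 14] -> [14, 6, 25] and [5, 17, 14]
  Split: [14, 6, 25] -> [14] and [6, 25]
    Split: [6, 25] -> [6] and [25]
    Merge: [6] + [25] -> [6, 25]
  Merge: [14] + [6, 25] -> [6, 14, 25]
  Split: [5, 17, 14] -> [5] and [17, 14]
    Split: [17, 14] -> [17] and [14]
    Merge: [17] + [14] -> [14, 17]
  Merge: [5] + [14, 17] -> [5, 14, 17]
Merge: [6, 14, 25] + [5, 14, 17] -> [5, 6, 14, 14, 17, 25]

Final sorted array: [5, 6, 14, 14, 17, 25]

The merge sort proceeds by recursively splitting the array and merging sorted halves.
After all merges, the sorted array is [5, 6, 14, 14, 17, 25].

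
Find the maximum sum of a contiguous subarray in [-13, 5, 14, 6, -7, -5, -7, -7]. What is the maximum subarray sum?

Using Kadane's algorithm on [-13, 5, 14, 6, -7, -5, -7, -7]:

Scanning through the array:
Position 1 (value 5): max_ending_here = 5, max_so_far = 5
Position 2 (value 14): max_ending_here = 19, max_so_far = 19
Position 3 (value 6): max_ending_here = 25, max_so_far = 25
Position 4 (value -7): max_ending_here = 18, max_so_far = 25
Position 5 (value -5): max_ending_here = 13, max_so_far = 25
Position 6 (value -7): max_ending_here = 6, max_so_far = 25
Position 7 (value -7): max_ending_here = -1, max_so_far = 25

Maximum subarray: [5, 14, 6]
Maximum sum: 25

The maximum subarray is [5, 14, 6] with sum 25. This subarray runs from index 1 to index 3.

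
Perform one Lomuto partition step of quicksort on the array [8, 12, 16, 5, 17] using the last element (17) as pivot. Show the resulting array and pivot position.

Lomuto partition with pivot = 17:

Initial array: [8, 12, 16, 5, 17]

arr[0]=8 <= 17: swap with position 0, array becomes [8, 12, 16, 5, 17]
arr[1]=12 <= 17: swap with position 1, array becomes [8, 12, 16, 5, 17]
arr[2]=16 <= 17: swap with position 2, array becomes [8, 12, 16, 5, 17]
arr[3]=5 <= 17: swap with position 3, array becomes [8, 12, 16, 5, 17]

Place pivot at position 4: [8, 12, 16, 5, 17]
Pivot position: 4

After partitioning with pivot 17, the array becomes [8, 12, 16, 5, 17]. The pivot is placed at index 4. All elements to the left of the pivot are <= 17, and all elements to the right are > 17.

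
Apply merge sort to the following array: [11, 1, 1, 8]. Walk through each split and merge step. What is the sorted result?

Merge sort trace:

Split: [11, 1, 1, 8] -> [11, 1] and [1, 8]
  Split: [11, 1] -> [11] and [1]
  Merge: [11] + [1] -> [1, 11]
  Split: [1, 8] -> [1] and [8]
  Merge: [1] + [8] -> [1, 8]
Merge: [1, 11] + [1, 8] -> [1, 1, 8, 11]

Final sorted array: [1, 1, 8, 11]

The merge sort proceeds by recursively splitting the array and merging sorted halves.
After all merges, the sorted array is [1, 1, 8, 11].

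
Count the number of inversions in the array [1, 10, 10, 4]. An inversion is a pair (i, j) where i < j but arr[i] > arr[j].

Finding inversions in [1, 10, 10, 4]:

(1, 3): arr[1]=10 > arr[3]=4
(2, 3): arr[2]=10 > arr[3]=4

Total inversions: 2

The array has 2 inversion(s): (1,3), (2,3). Each pair (i,j) satisfies i < j and arr[i] > arr[j].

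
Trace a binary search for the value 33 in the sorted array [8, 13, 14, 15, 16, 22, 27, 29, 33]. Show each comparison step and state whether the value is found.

Binary search for 33 in [8, 13, 14, 15, 16, 22, 27, 29, 33]:

lo=0, hi=8, mid=4, arr[mid]=16 -> 16 < 33, search right half
lo=5, hi=8, mid=6, arr[mid]=27 -> 27 < 33, search right half
lo=7, hi=8, mid=7, arr[mid]=29 -> 29 < 33, search right half
lo=8, hi=8, mid=8, arr[mid]=33 -> Found target at index 8!

Binary search finds 33 at index 8 after 4 comparisons. The search repeatedly halves the search space by comparing with the middle element.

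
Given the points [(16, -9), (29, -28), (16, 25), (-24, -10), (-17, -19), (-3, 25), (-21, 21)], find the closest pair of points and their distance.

Computing all pairwise distances among 7 points:

d((16, -9), (29, -28)) = 23.0217
d((16, -9), (16, 25)) = 34.0
d((16, -9), (-24, -10)) = 40.0125
d((16, -9), (-17, -19)) = 34.4819
d((16, -9), (-3, 25)) = 38.9487
d((16, -9), (-21, 21)) = 47.634
d((29, -28), (16, 25)) = 54.5711
d((29, -28), (-24, -10)) = 55.9732
d((29, -28), (-17, -19)) = 46.8722
d((29, -28), (-3, 25)) = 61.9112
d((29, -28), (-21, 21)) = 70.0071
d((16, 25), (-24, -10)) = 53.1507
d((16, 25), (-17, -19)) = 55.0
d((16, 25), (-3, 25)) = 19.0
d((16, 25), (-21, 21)) = 37.2156
d((-24, -10), (-17, -19)) = 11.4018 <-- minimum
d((-24, -10), (-3, 25)) = 40.8167
d((-24, -10), (-21, 21)) = 31.1448
d((-17, -19), (-3, 25)) = 46.1736
d((-17, -19), (-21, 21)) = 40.1995
d((-3, 25), (-21, 21)) = 18.4391

Closest pair: (-24, -10) and (-17, -19) with distance 11.4018

The closest pair is (-24, -10) and (-17, -19) with Euclidean distance 11.4018. For 7 points, brute-force pairwise comparison is shown above. For large n, the divide-and-conquer algorithm (sort by x, recurse on halves, check the dividing strip) achieves O(n log n).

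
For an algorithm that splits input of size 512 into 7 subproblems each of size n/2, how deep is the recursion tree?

For divide and conquer with division factor 2:

Problem sizes at each level:
Level 0: 512
Level 1: 256
Level 2: 128
Level 3: 64
Level 4: 32
Level 5: 16
Level 6: 8
Level 7: 4
Level 8: 2
Level 9: 1

The root is level 0 and the size-1 base case is level 9 (the tree spans levels 0 through 9, i.e. 10 levels counting the root), so the depth is the number of divisions: log_2(512) = 9

The recursion tree depth is log_2(512) = 9. At each level, the problem size is divided by 2, so it takes 9 divisions to reduce to a base case of size 1. The algorithm makes 7 recursive calls at each level.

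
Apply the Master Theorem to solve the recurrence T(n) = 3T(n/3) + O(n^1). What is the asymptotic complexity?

Master Theorem for T(n) = 3T(n/3) + O(n^1):

a = 3, b = 3, c = 1
log_b(a) = log_3(3) = 1.0000

Case 2: c = 1 = log_3(3) = 1.0000
T(n) = O(n^1 log n) = O(n log n)

For T(n) = 3T(n/3) + O(n^1): log_3(3) = 1.0000. This is Case 2 of the Master Theorem (c = log_b(a), equal work at all levels), giving O(n log n).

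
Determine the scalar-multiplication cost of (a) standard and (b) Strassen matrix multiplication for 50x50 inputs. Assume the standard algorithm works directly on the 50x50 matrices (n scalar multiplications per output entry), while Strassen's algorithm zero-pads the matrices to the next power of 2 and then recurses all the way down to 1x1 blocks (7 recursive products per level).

Matrix multiplication for 50x50 matrices:

Strassen's algorithm requires power-of-2 dimensions. Pad 50x50 to 64x64 (next power of 2).

Standard algorithm: 50^3 = 125000 multiplications
Strassen's algorithm: 7^(log2(64)) = 7^6 = 117649 multiplications
Savings: 125000 - 117649 = 7351 multiplications

Standard: 125000 multiplications (50^3). Strassen: 117649 multiplications (7^6, after padding to 64x64). Strassen reduces 8 recursive multiplications to 7 at each level.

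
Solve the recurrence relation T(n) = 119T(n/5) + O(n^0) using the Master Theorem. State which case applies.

Master Theorem for T(n) = 119T(n/5) + O(n^0):

a = 119, b = 5, c = 0
log_b(a) = log_5(119) = 2.9694

Case 1: c = 0 < log_5(119) = 2.9694
T(n) = O(n^(log_5 119))

For T(n) = 119T(n/5) + O(n^0): log_5(119) = 2.9694. This is Case 1 of the Master Theorem (c < log_b(a), work dominated by leaves), giving O(n^(log_5 119)).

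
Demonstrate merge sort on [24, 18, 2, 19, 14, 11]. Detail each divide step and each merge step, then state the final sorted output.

Merge sort trace:

Split: [24, 18, 2, 19, 14, 11] -> [24, 18, 2] and [19, 14, 11]
  Split: [24, 18, 2] -> [24] and [18, 2]
    Split: [18, 2] -> [18] and [2]
    Merge: [18] + [2] -> [2, 18]
  Merge: [24] + [2, 18] -> [2, 18, 24]
  Split: [19, 14, 11] -> [19] and [14, 11]
    Split: [14, 11] -> [14] and [11]
    Merge: [14] + [11] -> [11, 14]
  Merge: [19] + [11, 14] -> [11, 14, 19]
Merge: [2, 18, 24] + [11, 14, 19] -> [2, 11, 14, 18, 19, 24]

Final sorted array: [2, 11, 14, 18, 19, 24]

The merge sort proceeds by recursively splitting the array and merging sorted halves.
After all merges, the sorted array is [2, 11, 14, 18, 19, 24].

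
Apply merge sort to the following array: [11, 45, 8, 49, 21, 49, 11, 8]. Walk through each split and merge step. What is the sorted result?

Merge sort trace:

Split: [11, 45, 8, 49, 21, 49, 11, 8] -> [11, 45, 8, 49] and [21, 49, 11, 8]
  Split: [11, 45, 8, 49] -> [11, 45] and [8, 49]
    Split: [11, 45] -> [11] and [45]
    Merge: [11] + [45] -> [11, 45]
    Split: [8, 49] -> [8] and [49]
    Merge: [8] + [49] -> [8, 49]
  Merge: [11, 45] + [8, 49] -> [8, 11, 45, 49]
  Split: [21, 49, 11, 8] -> [21, 49] and [11, 8]
    Split: [21, 49] -> [21] and [49]
    Merge: [21] + [49] -> [21, 49]
    Split: [11, 8] -> [11] and [8]
    Merge: [11] + [8] -> [8, 11]
  Merge: [21, 49] + [8, 11] -> [8, 11, 21, 49]
Merge: [8, 11, 45, 49] + [8, 11, 21, 49] -> [8, 8, 11, 11, 21, 45, 49, 49]

Final sorted array: [8, 8, 11, 11, 21, 45, 49, 49]

The merge sort proceeds by recursively splitting the array and merging sorted halves.
After all merges, the sorted array is [8, 8, 11, 11, 21, 45, 49, 49].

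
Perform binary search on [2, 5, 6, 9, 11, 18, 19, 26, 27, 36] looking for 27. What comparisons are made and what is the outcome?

Binary search for 27 in [2, 5, 6, 9, 11, 18, 19, 26, 27, 36]:

lo=0, hi=9, mid=4, arr[mid]=11 -> 11 < 27, search right half
lo=5, hi=9, mid=7, arr[mid]=26 -> 26 < 27, search right half
lo=8, hi=9, mid=8, arr[mid]=27 -> Found target at index 8!

Binary search finds 27 at index 8 after 3 comparisons. The search repeatedly halves the search space by comparing with the middle element.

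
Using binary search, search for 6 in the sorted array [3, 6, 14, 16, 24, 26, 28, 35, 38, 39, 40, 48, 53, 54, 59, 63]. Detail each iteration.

Binary search for 6 in [3, 6, 14, 16, 24, 26, 28, 35, 38, 39, 40, 48, 53, 54, 59, 63]:

lo=0, hi=15, mid=7, arr[mid]=35 -> 35 > 6, search left half
lo=0, hi=6, mid=3, arr[mid]=16 -> 16 > 6, search left half
lo=0, hi=2, mid=1, arr[mid]=6 -> Found target at index 1!

Binary search finds 6 at index 1 after 3 comparisons. The search repeatedly halves the search space by comparing with the middle element.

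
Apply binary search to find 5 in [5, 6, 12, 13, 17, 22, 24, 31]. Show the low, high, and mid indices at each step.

Binary search for 5 in [5, 6, 12, 13, 17, 22, 24, 31]:

lo=0, hi=7, mid=3, arr[mid]=13 -> 13 > 5, search left half
lo=0, hi=2, mid=1, arr[mid]=6 -> 6 > 5, search left half
lo=0, hi=0, mid=0, arr[mid]=5 -> Found target at index 0!

Binary search finds 5 at index 0 after 3 comparisons. The search repeatedly halves the search space by comparing with the middle element.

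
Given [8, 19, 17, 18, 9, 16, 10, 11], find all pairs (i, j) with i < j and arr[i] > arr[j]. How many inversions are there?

Finding inversions in [8, 19, 17, 18, 9, 16, 10, 11]:

(1, 2): arr[1]=19 > arr[2]=17
(1, 3): arr[1]=19 > arr[3]=18
(1, 4): arr[1]=19 > arr[4]=9
(1, 5): arr[1]=19 > arr[5]=16
(1, 6): arr[1]=19 > arr[6]=10
(1, 7): arr[1]=19 > arr[7]=11
(2, 4): arr[2]=17 > arr[4]=9
(2, 5): arr[2]=17 > arr[5]=16
(2, 6): arr[2]=17 > arr[6]=10
(2, 7): arr[2]=17 > arr[7]=11
(3, 4): arr[3]=18 > arr[4]=9
(3, 5): arr[3]=18 > arr[5]=16
(3, 6): arr[3]=18 > arr[6]=10
(3, 7): arr[3]=18 > arr[7]=11
(5, 6): arr[5]=16 > arr[6]=10
(5, 7): arr[5]=16 > arr[7]=11

Total inversions: 16

The array has 16 inversion(s): (1,2), (1,3), (1,4), (1,5), (1,6), (1,7), (2,4), (2,5), (2,6), (2,7), (3,4), (3,5), (3,6), (3,7), (5,6), (5,7). Each pair (i,j) satisfies i < j and arr[i] > arr[j].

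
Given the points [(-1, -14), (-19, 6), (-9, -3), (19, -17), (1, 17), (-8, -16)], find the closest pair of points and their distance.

Computing all pairwise distances among 6 points:

d((-1, -14), (-19, 6)) = 26.9072
d((-1, -14), (-9, -3)) = 13.6015
d((-1, -14), (19, -17)) = 20.2237
d((-1, -14), (1, 17)) = 31.0644
d((-1, -14), (-8, -16)) = 7.2801 <-- minimum
d((-19, 6), (-9, -3)) = 13.4536
d((-19, 6), (19, -17)) = 44.4185
d((-19, 6), (1, 17)) = 22.8254
d((-19, 6), (-8, -16)) = 24.5967
d((-9, -3), (19, -17)) = 31.305
d((-9, -3), (1, 17)) = 22.3607
d((-9, -3), (-8, -16)) = 13.0384
d((19, -17), (1, 17)) = 38.4708
d((19, -17), (-8, -16)) = 27.0185
d((1, 17), (-8, -16)) = 34.2053

Closest pair: (-1, -14) and (-8, -16) with distance 7.2801

The closest pair is (-1, -14) and (-8, -16) with Euclidean distance 7.2801. For 6 points, brute-force pairwise comparison is shown above. For large n, the divide-and-conquer algorithm (sort by x, recurse on halves, check the dividing strip) achieves O(n log n).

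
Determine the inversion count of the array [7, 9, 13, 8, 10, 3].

Finding inversions in [7, 9, 13, 8, 10, 3]:

(0, 5): arr[0]=7 > arr[5]=3
(1, 3): arr[1]=9 > arr[3]=8
(1, 5): arr[1]=9 > arr[5]=3
(2, 3): arr[2]=13 > arr[3]=8
(2, 4): arr[2]=13 > arr[4]=10
(2, 5): arr[2]=13 > arr[5]=3
(3, 5): arr[3]=8 > arr[5]=3
(4, 5): arr[4]=10 > arr[5]=3

Total inversions: 8

The array has 8 inversion(s): (0,5), (1,3), (1,5), (2,3), (2,4), (2,5), (3,5), (4,5). Each pair (i,j) satisfies i < j and arr[i] > arr[j].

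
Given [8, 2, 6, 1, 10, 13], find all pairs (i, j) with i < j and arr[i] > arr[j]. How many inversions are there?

Finding inversions in [8, 2, 6, 1, 10, 13]:

(0, 1): arr[0]=8 > arr[1]=2
(0, 2): arr[0]=8 > arr[2]=6
(0, 3): arr[0]=8 > arr[3]=1
(1, 3): arr[1]=2 > arr[3]=1
(2, 3): arr[2]=6 > arr[3]=1

Total inversions: 5

The array has 5 inversion(s): (0,1), (0,2), (0,3), (1,3), (2,3). Each pair (i,j) satisfies i < j and arr[i] > arr[j].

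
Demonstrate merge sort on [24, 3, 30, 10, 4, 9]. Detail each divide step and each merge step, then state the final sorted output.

Merge sort trace:

Split: [24, 3, 30, 10, 4, 9] -> [24, 3, 30] and [10, 4, 9]
  Split: [24, 3, 30] -> [24] and [3, 30]
    Split: [3, 30] -> [3] and [30]
    Merge: [3] + [30] -> [3, 30]
  Merge: [24] + [3, 30] -> [3, 24, 30]
  Split: [10, 4, 9] -> [10] and [4, 9]
    Split: [4, 9] -> [4] and [9]
    Merge: [4] + [9] -> [4, 9]
  Merge: [10] + [4, 9] -> [4, 9, 10]
Merge: [3, 24, 30] + [4, 9, 10] -> [3, 4, 9, 10, 24, 30]

Final sorted array: [3, 4, 9, 10, 24, 30]

The merge sort proceeds by recursively splitting the array and merging sorted halves.
After all merges, the sorted array is [3, 4, 9, 10, 24, 30].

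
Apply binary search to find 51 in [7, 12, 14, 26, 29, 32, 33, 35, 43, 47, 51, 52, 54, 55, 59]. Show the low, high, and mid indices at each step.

Binary search for 51 in [7, 12, 14, 26, 29, 32, 33, 35, 43, 47, 51, 52, 54, 55, 59]:

lo=0, hi=14, mid=7, arr[mid]=35 -> 35 < 51, search right half
lo=8, hi=14, mid=11, arr[mid]=52 -> 52 > 51, search left half
lo=8, hi=10, mid=9, arr[mid]=47 -> 47 < 51, search right half
lo=10, hi=10, mid=10, arr[mid]=51 -> Found target at index 10!

Binary search finds 51 at index 10 after 4 comparisons. The search repeatedly halves the search space by comparing with the middle element.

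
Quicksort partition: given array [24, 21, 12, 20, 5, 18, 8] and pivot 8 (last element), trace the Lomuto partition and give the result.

Lomuto partition with pivot = 8:

Initial array: [24, 21, 12, 20, 5, 18, 8]

arr[0]=24 > 8: no swap
arr[1]=21 > 8: no swap
arr[2]=12 > 8: no swap
arr[3]=20 > 8: no swap
arr[4]=5 <= 8: swap with position 0, array becomes [5, 21, 12, 20, 24, 18, 8]
arr[5]=18 > 8: no swap

Place pivot at position 1: [5, 8, 12, 20, 24, 18, 21]
Pivot position: 1

After partitioning with pivot 8, the array becomes [5, 8, 12, 20, 24, 18, 21]. The pivot is placed at index 1. All elements to the left of the pivot are <= 8, and all elements to the right are > 8.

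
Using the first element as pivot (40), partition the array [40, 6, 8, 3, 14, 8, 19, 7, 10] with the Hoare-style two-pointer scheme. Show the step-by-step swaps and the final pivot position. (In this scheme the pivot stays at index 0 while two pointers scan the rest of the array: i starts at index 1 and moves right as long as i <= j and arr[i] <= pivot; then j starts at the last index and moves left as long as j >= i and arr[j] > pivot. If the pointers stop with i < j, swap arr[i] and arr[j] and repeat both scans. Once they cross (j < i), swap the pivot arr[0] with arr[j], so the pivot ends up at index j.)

Hoare-style two-pointer partition with pivot = 40:

Initial array: [40, 6, 8, 3, 14, 8, 19, 7, 10]

Pointers start at i = 1, j = 8.
i ends at 9, j ends at 8: the pointers have crossed (j < i), so scanning stops.

Swap pivot arr[0] with arr[8] to place pivot at position 8: [10, 6, 8, 3, 14, 8, 19, 7, 40]
Pivot position: 8

After partitioning with pivot 40, the array becomes [10, 6, 8, 3, 14, 8, 19, 7, 40]. The pivot is placed at index 8. All elements to the left of the pivot are <= 40, and all elements to the right are > 40.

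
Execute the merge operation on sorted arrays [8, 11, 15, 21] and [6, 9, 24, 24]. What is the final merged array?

Merging process:

Compare 8 vs 6: take 6 from right. Merged: [6]
Compare 8 vs 9: take 8 from left. Merged: [6, 8]
Compare 11 vs 9: take 9 from right. Merged: [6, 8, 9]
Compare 11 vs 24: take 11 from left. Merged: [6, 8, 9, 11]
Compare 15 vs 24: take 15 from left. Merged: [6, 8, 9, 11, 15]
Compare 21 vs 24: take 21 from left. Merged: [6, 8, 9, 11, 15, 21]
Append remaining from right: [24, 24]. Merged: [6, 8, 9, 11, 15, 21, 24, 24]

Final merged array: [6, 8, 9, 11, 15, 21, 24, 24]
Total comparisons: 6

The merged array is [6, 8, 9, 11, 15, 21, 24, 24], requiring 6 comparisons. The merge step runs in O(n) time where n is the total number of elements.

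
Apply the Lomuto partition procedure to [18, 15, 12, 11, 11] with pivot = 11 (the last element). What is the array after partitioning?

Lomuto partition with pivot = 11:

Initial array: [18, 15, 12, 11, 11]

arr[0]=18 > 11: no swap
arr[1]=15 > 11: no swap
arr[2]=12 > 11: no swap
arr[3]=11 <= 11: swap with position 0, array becomes [11, 15, 12, 18, 11]

Place pivot at position 1: [11, 11, 12, 18, 15]
Pivot position: 1

After partitioning with pivot 11, the array becomes [11, 11, 12, 18, 15]. The pivot is placed at index 1. All elements to the left of the pivot are <= 11, and all elements to the right are > 11.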